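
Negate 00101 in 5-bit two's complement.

Original: 00101
Step 1 - Invert all bits: 11010
Step 2 - Add 1: 11011
Verification: 00101 + 11011 = 100000; discarding the end carry (carry out of the top bit) leaves the 5-bit value 00000, as required for x + (-x)



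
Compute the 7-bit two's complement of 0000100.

Original: 0000100
Step 1 - Invert all bits: 1111011
Step 2 - Add 1: 1111100
Verification: 0000100 + 1111100 = 10000000; discarding the end carry (carry out of the top bit) leaves the 7-bit value 0000000, as required for x + (-x)



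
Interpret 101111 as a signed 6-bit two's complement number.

Binary: 101111
Sign bit: 1 (negative)
Invert: 010000
Add 1:  010001
Magnitude: 010001 = 16 + 1 = 17
Value: -17



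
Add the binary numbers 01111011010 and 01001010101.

Add column by column from the right: bit + bit + carry-in; write the sum mod 2, carry 1 when the sum is 2 or 3.
carry:  11110100000
        01111011010
+       01001010101
-------------------
       011000101111
(the carry out of the leftmost column, 0, becomes the leading bit)
Decimal check:
  01111011010 = 512 + 256 + 128 + 64 + 16 + 8 + 2 = 986
  01001010101 = 512 + 64 + 16 + 4 + 1 = 597
  986 + 597 = 1583, and 011000101111 = 1024 + 512 + 32 + 8 + 4 + 2 + 1 = 1583 ✓



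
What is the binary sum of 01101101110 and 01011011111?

Add column by column from the right: bit + bit + carry-in; write the sum mod 2, carry 1 when the sum is 2 or 3.
carry:  11111111100
        01101101110
+       01011011111
-------------------
       011001001101
(the carry out of the leftmost column, 0, becomes the leading bit)
Decimal check:
  01101101110 = 512 + 256 + 64 + 32 + 8 + 4 + 2 = 878
  01011011111 = 512 + 128 + 64 + 16 + 8 + 4 + 2 + 1 = 735
  878 + 735 = 1613, and 011001001101 = 1024 + 512 + 64 + 8 + 4 + 1 = 1613 ✓



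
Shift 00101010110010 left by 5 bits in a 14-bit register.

Original: 00101010110010 (decimal 2738)
Shift left by 5 positions
Append 5 zeros on the right and drop the 5 high bits that overflow the 14-bit width
Result: 01011001000000 (decimal 5696)
Equivalent: 2738 << 5 = 2738 × 2^5 = 87616, truncated to 14 bits = 5696



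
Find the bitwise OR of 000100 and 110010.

OR: 1 when either bit is 1
  000100
| 110010
--------
  110110
Decimal: 4 | 50 = 54



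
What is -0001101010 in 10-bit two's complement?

Original: 0001101010
Step 1 - Invert all bits: 1110010101
Step 2 - Add 1: 1110010110
Verification: 0001101010 + 1110010110 = 10000000000; discarding the end carry (carry out of the top bit) leaves the 10-bit value 0000000000, as required for x + (-x)



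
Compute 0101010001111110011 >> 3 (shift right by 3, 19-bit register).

Original: 0101010001111110011 (decimal 173043)
Shift right by 3 positions
Drop the 3 low bits; fill with zeros on the left
Result: 0000101010001111110 (decimal 21630)
Equivalent: 173043 >> 3 = 173043 ÷ 2^3 = 21630



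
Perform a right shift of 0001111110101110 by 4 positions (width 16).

Original: 0001111110101110 (decimal 8110)
Shift right by 4 positions
Drop the 4 low bits; fill with zeros on the left
Result: 0000000111111010 (decimal 506)
Equivalent: 8110 >> 4 = 8110 ÷ 2^4 = 506



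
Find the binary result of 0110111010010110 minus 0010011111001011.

Method 1 - Direct subtraction (column by column from the right: bit − bit − borrow-in; if negative, add 2 and borrow 1 from the next column):
borrow: 0000111110010110
        0110111010010110
-       0010011111001011
------------------------
        0100011011001011

Method 2 - Add two's complement:
Two's complement of 0010011111001011: invert → 1101100000110100, add 1 → 1101100000110101
  0110111010010110
+ 1101100000110101
------------------
 10100011011001011  (end carry out of the top bit = 1)
Discarding the end carry: 0100011011001011
Decimal check:
  0110111010010110 = 16384 + 8192 + 2048 + 1024 + 512 + 128 + 16 + 4 + 2 = 28310
  0010011111001011 = 8192 + 1024 + 512 + 256 + 128 + 64 + 8 + 2 + 1 = 10187
  28310 - 10187 = 18123, and 0100011011001011 = 16384 + 1024 + 512 + 128 + 64 + 8 + 2 + 1 = 18123 ✓



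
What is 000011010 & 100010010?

AND: 1 only when both bits are 1
  000011010
& 100010010
-----------
  000010010
Decimal: 26 & 274 = 18



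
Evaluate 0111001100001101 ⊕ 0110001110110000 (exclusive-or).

XOR: 1 when bits differ
  0111001100001101
^ 0110001110110000
------------------
  0001000010111101
Decimal: 29453 ^ 25520 = 4285



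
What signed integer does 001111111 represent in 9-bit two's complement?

Binary: 001111111
Sign bit: 0 (non-negative)
Read directly as an unsigned value:
001111111 = 64 + 32 + 16 + 8 + 4 + 2 + 1 = 127
Value: 127



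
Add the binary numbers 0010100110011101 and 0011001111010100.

Add column by column from the right: bit + bit + carry-in; write the sum mod 2, carry 1 when the sum is 2 or 3.
carry:  0100011100111000
        0010100110011101
+       0011001111010100
------------------------
       00101110101110001
(the carry out of the leftmost column, 0, becomes the leading bit)
Decimal check:
  0010100110011101 = 8192 + 2048 + 256 + 128 + 16 + 8 + 4 + 1 = 10653
  0011001111010100 = 8192 + 4096 + 512 + 256 + 128 + 64 + 16 + 4 = 13268
  10653 + 13268 = 23921, and 00101110101110001 = 16384 + 4096 + 2048 + 1024 + 256 + 64 + 32 + 16 + 1 = 23921 ✓



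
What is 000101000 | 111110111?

OR: 1 when either bit is 1
  000101000
| 111110111
-----------
  111111111
Decimal: 40 | 503 = 511



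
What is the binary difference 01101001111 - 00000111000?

Method 1 - Direct subtraction (column by column from the right: bit − bit − borrow-in; if negative, add 2 and borrow 1 from the next column):
borrow: 00001100000
        01101001111
-       00000111000
-------------------
        01100010111

Method 2 - Add two's complement:
Two's complement of 00000111000: invert → 11111000111, add 1 → 11111001000
  01101001111
+ 11111001000
-------------
 101100010111  (end carry out of the top bit = 1)
Discarding the end carry: 01100010111
Decimal check:
  01101001111 = 512 + 256 + 64 + 8 + 4 + 2 + 1 = 847
  00000111000 = 32 + 16 + 8 = 56
  847 - 56 = 791, and 01100010111 = 512 + 256 + 16 + 4 + 2 + 1 = 791 ✓



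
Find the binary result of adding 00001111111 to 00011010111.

Add column by column from the right: bit + bit + carry-in; write the sum mod 2, carry 1 when the sum is 2 or 3.
carry:  00111111110
        00001111111
+       00011010111
-------------------
       000101010110
(the carry out of the leftmost column, 0, becomes the leading bit)
Decimal check:
  00001111111 = 64 + 32 + 16 + 8 + 4 + 2 + 1 = 127
  00011010111 = 128 + 64 + 16 + 4 + 2 + 1 = 215
  127 + 215 = 342, and 000101010110 = 256 + 64 + 16 + 4 + 2 = 342 ✓



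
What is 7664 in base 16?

Using repeated division by 16 (digits 10–15 are A–F):
7664 ÷ 16 = 479 remainder 0
479 ÷ 16 = 29 remainder 15 (F)
29 ÷ 16 = 1 remainder 13 (D)
1 ÷ 16 = 0 remainder 1
Reading remainders bottom to top: 1DF0



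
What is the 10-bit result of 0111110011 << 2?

Original: 0111110011 (decimal 499)
Shift left by 2 positions
Append 2 zeros on the right and drop the 2 high bits that overflow the 10-bit width
Result: 1111001100 (decimal 972)
Equivalent: 499 << 2 = 499 × 2^2 = 1996, truncated to 10 bits = 972



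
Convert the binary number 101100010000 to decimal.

Sum of powers of 2 for each 1-bit:
2^4 + 2^8 + 2^9 + 2^11
= 16 + 256 + 512 + 2048
= 2832



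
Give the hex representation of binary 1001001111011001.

Group into 4-bit nibbles from right:
  1001 = 9
  0011 = 3
  1101 = D
  1001 = 9
Result: 93D9



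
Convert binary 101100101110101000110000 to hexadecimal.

Group into 4-bit nibbles from right:
  1011 = B
  0010 = 2
  1110 = E
  1010 = A
  0011 = 3
  0000 = 0
Result: B2EA30



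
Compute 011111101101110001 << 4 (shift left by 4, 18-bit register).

Original: 011111101101110001 (decimal 129905)
Shift left by 4 positions
Append 4 zeros on the right and drop the 4 high bits that overflow the 18-bit width
Result: 111011011100010000 (decimal 243472)
Equivalent: 129905 << 4 = 129905 × 2^4 = 2078480, truncated to 18 bits = 243472



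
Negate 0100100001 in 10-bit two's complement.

Original: 0100100001
Step 1 - Invert all bits: 1011011110
Step 2 - Add 1: 1011011111
Verification: 0100100001 + 1011011111 = 10000000000; discarding the end carry (carry out of the top bit) leaves the 10-bit value 0000000000, as required for x + (-x)



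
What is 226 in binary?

Using repeated division by 2:
226 ÷ 2 = 113 remainder 0
113 ÷ 2 = 56 remainder 1
56 ÷ 2 = 28 remainder 0
28 ÷ 2 = 14 remainder 0
14 ÷ 2 = 7 remainder 0
7 ÷ 2 = 3 remainder 1
3 ÷ 2 = 1 remainder 1
1 ÷ 2 = 0 remainder 1
Reading remainders bottom to top: 11100010



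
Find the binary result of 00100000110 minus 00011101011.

Method 1 - Direct subtraction (column by column from the right: bit − bit − borrow-in; if negative, add 2 and borrow 1 from the next column):
borrow: 00111110110
        00100000110
-       00011101011
-------------------
        00000011011

Method 2 - Add two's complement:
Two's complement of 00011101011: invert → 11100010100, add 1 → 11100010101
  00100000110
+ 11100010101
-------------
 100000011011  (end carry out of the top bit = 1)
Discarding the end carry: 00000011011
Decimal check:
  00100000110 = 256 + 4 + 2 = 262
  00011101011 = 128 + 64 + 32 + 8 + 2 + 1 = 235
  262 - 235 = 27, and 00000011011 = 16 + 8 + 2 + 1 = 27 ✓



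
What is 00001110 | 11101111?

OR: 1 when either bit is 1
  00001110
| 11101111
----------
  11101111
Decimal: 14 | 239 = 239



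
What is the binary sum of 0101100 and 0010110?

Add column by column from the right: bit + bit + carry-in; write the sum mod 2, carry 1 when the sum is 2 or 3.
carry:  1111000
        0101100
+       0010110
---------------
       01000010
(the carry out of the leftmost column, 0, becomes the leading bit)
Decimal check:
  0101100 = 32 + 8 + 4 = 44
  0010110 = 16 + 4 + 2 = 22
  44 + 22 = 66, and 01000010 = 64 + 2 = 66 ✓



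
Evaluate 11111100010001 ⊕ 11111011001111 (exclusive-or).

XOR: 1 when bits differ
  11111100010001
^ 11111011001111
----------------
  00000111011110
Decimal: 16145 ^ 16079 = 478



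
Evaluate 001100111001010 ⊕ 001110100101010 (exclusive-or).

XOR: 1 when bits differ
  001100111001010
^ 001110100101010
-----------------
  000010011100000
Decimal: 6602 ^ 7466 = 1248



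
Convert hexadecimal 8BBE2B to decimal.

Expand by place value (powers of 16):
Digit values: B = 11, E = 14
8BBE2B = 8 × 16^5 + 11 × 16^4 + 11 × 16^3 + 14 × 16^2 + 2 × 16^1 + 11 × 16^0
= 8 × 1048576 + 11 × 65536 + 11 × 4096 + 14 × 256 + 2 × 16 + 11 × 1
= 8388608 + 720896 + 45056 + 3584 + 32 + 11
= 9158187



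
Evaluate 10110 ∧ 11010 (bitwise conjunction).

AND: 1 only when both bits are 1
  10110
& 11010
-------
  10010
Decimal: 22 & 26 = 18



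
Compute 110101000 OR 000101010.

OR: 1 when either bit is 1
  110101000
| 000101010
-----------
  110101010
Decimal: 424 | 42 = 426



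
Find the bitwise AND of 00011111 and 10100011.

AND: 1 only when both bits are 1
  00011111
& 10100011
----------
  00000011
Decimal: 31 & 163 = 3



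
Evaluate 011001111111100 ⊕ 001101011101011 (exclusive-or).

XOR: 1 when bits differ
  011001111111100
^ 001101011101011
-----------------
  010100100010111
Decimal: 13308 ^ 6891 = 10519



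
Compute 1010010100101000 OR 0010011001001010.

OR: 1 when either bit is 1
  1010010100101000
| 0010011001001010
------------------
  1010011101101010
Decimal: 42280 | 9802 = 42858



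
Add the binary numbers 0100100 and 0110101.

Add column by column from the right: bit + bit + carry-in; write the sum mod 2, carry 1 when the sum is 2 or 3.
carry:  1001000
        0100100
+       0110101
---------------
       01011001
(the carry out of the leftmost column, 0, becomes the leading bit)
Decimal check:
  0100100 = 32 + 4 = 36
  0110101 = 32 + 16 + 4 + 1 = 53
  36 + 53 = 89, and 01011001 = 64 + 16 + 8 + 1 = 89 ✓



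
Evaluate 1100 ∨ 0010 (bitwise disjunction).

OR: 1 when either bit is 1
  1100
| 0010
------
  1110
Decimal: 12 | 2 = 14



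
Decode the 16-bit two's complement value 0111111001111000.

Binary: 0111111001111000
Sign bit: 0 (non-negative)
Read directly as an unsigned value:
0111111001111000 = 16384 + 8192 + 4096 + 2048 + 1024 + 512 + 64 + 32 + 16 + 8 = 32376
Value: 32376



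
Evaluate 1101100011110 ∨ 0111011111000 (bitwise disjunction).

OR: 1 when either bit is 1
  1101100011110
| 0111011111000
---------------
  1111111111110
Decimal: 6942 | 3832 = 8190



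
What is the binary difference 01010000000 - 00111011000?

Method 1 - Direct subtraction (column by column from the right: bit − bit − borrow-in; if negative, add 2 and borrow 1 from the next column):
borrow: 01111110000
        01010000000
-       00111011000
-------------------
        00010101000

Method 2 - Add two's complement:
Two's complement of 00111011000: invert → 11000100111, add 1 → 11000101000
  01010000000
+ 11000101000
-------------
 100010101000  (end carry out of the top bit = 1)
Discarding the end carry: 00010101000
Decimal check:
  01010000000 = 512 + 128 = 640
  00111011000 = 256 + 128 + 64 + 16 + 8 = 472
  640 - 472 = 168, and 00010101000 = 128 + 32 + 8 = 168 ✓



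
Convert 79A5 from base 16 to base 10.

Expand by place value (powers of 16):
Digit values: A = 10
79A5 = 7 × 16^3 + 9 × 16^2 + 10 × 16^1 + 5 × 16^0
= 7 × 4096 + 9 × 256 + 10 × 16 + 5 × 1
= 28672 + 2304 + 160 + 5
= 31141



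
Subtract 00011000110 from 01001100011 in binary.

Method 1 - Direct subtraction (column by column from the right: bit − bit − borrow-in; if negative, add 2 and borrow 1 from the next column):
borrow: 01100111000
        01001100011
-       00011000110
-------------------
        00110011101

Method 2 - Add two's complement:
Two's complement of 00011000110: invert → 11100111001, add 1 → 11100111010
  01001100011
+ 11100111010
-------------
 100110011101  (end carry out of the top bit = 1)
Discarding the end carry: 00110011101
Decimal check:
  01001100011 = 512 + 64 + 32 + 2 + 1 = 611
  00011000110 = 128 + 64 + 4 + 2 = 198
  611 - 198 = 413, and 00110011101 = 256 + 128 + 16 + 8 + 4 + 1 = 413 ✓



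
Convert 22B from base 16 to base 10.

Expand by place value (powers of 16):
Digit values: B = 11
22B = 2 × 16^2 + 2 × 16^1 + 11 × 16^0
= 2 × 256 + 2 × 16 + 11 × 1
= 512 + 32 + 11
= 555



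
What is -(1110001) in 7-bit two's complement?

Original (sign bit 1, negative): 1110001
Step 1 - Invert all bits: 0001110
Step 2 - Add 1: 0001111
Verification: 1110001 + 0001111 = 10000000; discarding the end carry (carry out of the top bit) leaves the 7-bit value 0000000, as required for x + (-x)



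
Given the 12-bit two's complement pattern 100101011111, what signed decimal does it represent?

Binary: 100101011111
Sign bit: 1 (negative)
Invert: 011010100000
Add 1:  011010100001
Magnitude: 011010100001 = 1024 + 512 + 128 + 32 + 1 = 1697
Value: -1697



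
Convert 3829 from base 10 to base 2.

Using repeated division by 2:
3829 ÷ 2 = 1914 remainder 1
1914 ÷ 2 = 957 remainder 0
957 ÷ 2 = 478 remainder 1
478 ÷ 2 = 239 remainder 0
239 ÷ 2 = 119 remainder 1
119 ÷ 2 = 59 remainder 1
59 ÷ 2 = 29 remainder 1
29 ÷ 2 = 14 remainder 1
14 ÷ 2 = 7 remainder 0
7 ÷ 2 = 3 remainder 1
3 ÷ 2 = 1 remainder 1
1 ÷ 2 = 0 remainder 1
Reading remainders bottom to top: 111011110101



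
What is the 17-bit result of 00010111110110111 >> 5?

Original: 00010111110110111 (decimal 12215)
Shift right by 5 positions
Drop the 5 low bits; fill with zeros on the left
Result: 00000000101111101 (decimal 381)
Equivalent: 12215 >> 5 = 12215 ÷ 2^5 = 381



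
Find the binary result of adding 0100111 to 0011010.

Add column by column from the right: bit + bit + carry-in; write the sum mod 2, carry 1 when the sum is 2 or 3.
carry:  1111100
        0100111
+       0011010
---------------
       01000001
(the carry out of the leftmost column, 0, becomes the leading bit)
Decimal check:
  0100111 = 32 + 4 + 2 + 1 = 39
  0011010 = 16 + 8 + 2 = 26
  39 + 26 = 65, and 01000001 = 64 + 1 = 65 ✓



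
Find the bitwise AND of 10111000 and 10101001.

AND: 1 only when both bits are 1
  10111000
& 10101001
----------
  10101000
Decimal: 184 & 169 = 168



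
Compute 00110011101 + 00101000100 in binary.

Add column by column from the right: bit + bit + carry-in; write the sum mod 2, carry 1 when the sum is 2 or 3.
carry:  01000111000
        00110011101
+       00101000100
-------------------
       001011100001
(the carry out of the leftmost column, 0, becomes the leading bit)
Decimal check:
  00110011101 = 256 + 128 + 16 + 8 + 4 + 1 = 413
  00101000100 = 256 + 64 + 4 = 324
  413 + 324 = 737, and 001011100001 = 512 + 128 + 64 + 32 + 1 = 737 ✓



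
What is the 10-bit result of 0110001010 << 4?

Original: 0110001010 (decimal 394)
Shift left by 4 positions
Append 4 zeros on the right and drop the 4 high bits that overflow the 10-bit width
Result: 0010100000 (decimal 160)
Equivalent: 394 << 4 = 394 × 2^4 = 6304, truncated to 10 bits = 160



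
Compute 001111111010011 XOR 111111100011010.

XOR: 1 when bits differ
  001111111010011
^ 111111100011010
-----------------
  110000011001001
Decimal: 8147 ^ 32538 = 24777



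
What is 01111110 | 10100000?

OR: 1 when either bit is 1
  01111110
| 10100000
----------
  11111110
Decimal: 126 | 160 = 254



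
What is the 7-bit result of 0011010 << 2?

Original: 0011010 (decimal 26)
Shift left by 2 positions
Append 2 zeros on the right
Result: 1101000 (decimal 104)
Equivalent: 26 << 2 = 26 × 2^2 = 104



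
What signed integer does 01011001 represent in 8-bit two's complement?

Binary: 01011001
Sign bit: 0 (non-negative)
Read directly as an unsigned value:
01011001 = 64 + 16 + 8 + 1 = 89
Value: 89



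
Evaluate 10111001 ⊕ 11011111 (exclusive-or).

XOR: 1 when bits differ
  10111001
^ 11011111
----------
  01100110
Decimal: 185 ^ 223 = 102



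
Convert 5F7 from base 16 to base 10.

Expand by place value (powers of 16):
Digit values: F = 15
5F7 = 5 × 16^2 + 15 × 16^1 + 7 × 16^0
= 5 × 256 + 15 × 16 + 7 × 1
= 1280 + 240 + 7
= 1527



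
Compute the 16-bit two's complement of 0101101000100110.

Original: 0101101000100110
Step 1 - Invert all bits: 1010010111011001
Step 2 - Add 1: 1010010111011010
Verification: 0101101000100110 + 1010010111011010 = 10000000000000000; discarding the end carry (carry out of the top bit) leaves the 16-bit value 0000000000000000, as required for x + (-x)



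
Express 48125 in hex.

Using repeated division by 16 (digits 10–15 are A–F):
48125 ÷ 16 = 3007 remainder 13 (D)
3007 ÷ 16 = 187 remainder 15 (F)
187 ÷ 16 = 11 remainder 11 (B)
11 ÷ 16 = 0 remainder 11 (B)
Reading remainders bottom to top: BBFD



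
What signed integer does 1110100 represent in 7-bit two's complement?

Binary: 1110100
Sign bit: 1 (negative)
Invert: 0001011
Add 1:  0001100
Magnitude: 0001100 = 8 + 4 = 12
Value: -12



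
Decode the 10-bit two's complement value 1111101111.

Binary: 1111101111
Sign bit: 1 (negative)
Invert: 0000010000
Add 1:  0000010001
Magnitude: 0000010001 = 16 + 1 = 17
Value: -17



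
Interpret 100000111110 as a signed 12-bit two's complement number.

Binary: 100000111110
Sign bit: 1 (negative)
Invert: 011111000001
Add 1:  011111000010
Magnitude: 011111000010 = 1024 + 512 + 256 + 128 + 64 + 2 = 1986
Value: -1986



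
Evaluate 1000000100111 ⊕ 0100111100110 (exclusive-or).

XOR: 1 when bits differ
  1000000100111
^ 0100111100110
---------------
  1100111000001
Decimal: 4135 ^ 2534 = 6593



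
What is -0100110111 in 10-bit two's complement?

Original: 0100110111
Step 1 - Invert all bits: 1011001000
Step 2 - Add 1: 1011001001
Verification: 0100110111 + 1011001001 = 10000000000; discarding the end carry (carry out of the top bit) leaves the 10-bit value 0000000000, as required for x + (-x)



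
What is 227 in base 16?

Using repeated division by 16 (digits 10–15 are A–F):
227 ÷ 16 = 14 remainder 3
14 ÷ 16 = 0 remainder 14 (E)
Reading remainders bottom to top: E3



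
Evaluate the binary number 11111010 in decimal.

Sum of powers of 2 for each 1-bit:
2^1 + 2^3 + 2^4 + 2^5 + 2^6 + 2^7
= 2 + 8 + 16 + 32 + 64 + 128
= 250



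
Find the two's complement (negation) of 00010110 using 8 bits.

Original: 00010110
Step 1 - Invert all bits: 11101001
Step 2 - Add 1: 11101010
Verification: 00010110 + 11101010 = 100000000; discarding the end carry (carry out of the top bit) leaves the 8-bit value 00000000, as required for x + (-x)



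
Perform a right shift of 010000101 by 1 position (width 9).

Original: 010000101 (decimal 133)
Shift right by 1 position
Drop the 1 low bit; fill with zero on the left
Result: 001000010 (decimal 66)
Equivalent: 133 >> 1 = 133 ÷ 2^1 = 66



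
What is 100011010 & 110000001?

AND: 1 only when both bits are 1
  100011010
& 110000001
-----------
  100000000
Decimal: 282 & 385 = 256



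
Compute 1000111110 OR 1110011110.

OR: 1 when either bit is 1
  1000111110
| 1110011110
------------
  1110111110
Decimal: 574 | 926 = 958



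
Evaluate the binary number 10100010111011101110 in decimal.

Sum of powers of 2 for each 1-bit:
2^1 + 2^2 + 2^3 + 2^5 + 2^6 + 2^7 + 2^9 + 2^10 + 2^11 + 2^13 + 2^17 + 2^19
= 2 + 4 + 8 + 32 + 64 + 128 + 512 + 1024 + 2048 + 8192 + 131072 + 524288
= 667374



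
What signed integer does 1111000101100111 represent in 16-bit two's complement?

Binary: 1111000101100111
Sign bit: 1 (negative)
Invert: 0000111010011000
Add 1:  0000111010011001
Magnitude: 0000111010011001 = 2048 + 1024 + 512 + 128 + 16 + 8 + 1 = 3737
Value: -3737



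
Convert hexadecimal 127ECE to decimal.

Expand by place value (powers of 16):
Digit values: E = 14, C = 12
127ECE = 1 × 16^5 + 2 × 16^4 + 7 × 16^3 + 14 × 16^2 + 12 × 16^1 + 14 × 16^0
= 1 × 1048576 + 2 × 65536 + 7 × 4096 + 14 × 256 + 12 × 16 + 14 × 1
= 1048576 + 131072 + 28672 + 3584 + 192 + 14
= 1212110



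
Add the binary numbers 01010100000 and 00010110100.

Add column by column from the right: bit + bit + carry-in; write the sum mod 2, carry 1 when the sum is 2 or 3.
carry:  00101000000
        01010100000
+       00010110100
-------------------
       001101010100
(the carry out of the leftmost column, 0, becomes the leading bit)
Decimal check:
  01010100000 = 512 + 128 + 32 = 672
  00010110100 = 128 + 32 + 16 + 4 = 180
  672 + 180 = 852, and 001101010100 = 512 + 256 + 64 + 16 + 4 = 852 ✓



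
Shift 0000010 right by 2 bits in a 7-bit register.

Original: 0000010 (decimal 2)
Shift right by 2 positions
Drop the 2 low bits; fill with zeros on the left
Result: 0000000 (decimal 0)
Equivalent: 2 >> 2 = 2 ÷ 2^2 = 0



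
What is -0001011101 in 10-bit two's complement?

Original: 0001011101
Step 1 - Invert all bits: 1110100010
Step 2 - Add 1: 1110100011
Verification: 0001011101 + 1110100011 = 10000000000; discarding the end carry (carry out of the top bit) leaves the 10-bit value 0000000000, as required for x + (-x)



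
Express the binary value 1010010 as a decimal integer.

Sum of powers of 2 for each 1-bit:
2^1 + 2^4 + 2^6
= 2 + 16 + 64
= 82



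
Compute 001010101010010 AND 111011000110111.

AND: 1 only when both bits are 1
  001010101010010
& 111011000110111
-----------------
  001010000010010
Decimal: 5458 & 30263 = 5138



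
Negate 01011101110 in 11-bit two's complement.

Original: 01011101110
Step 1 - Invert all bits: 10100010001
Step 2 - Add 1: 10100010010
Verification: 01011101110 + 10100010010 = 100000000000; discarding the end carry (carry out of the top bit) leaves the 11-bit value 00000000000, as required for x + (-x)



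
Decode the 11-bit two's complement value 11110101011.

Binary: 11110101011
Sign bit: 1 (negative)
Invert: 00001010100
Add 1:  00001010101
Magnitude: 00001010101 = 64 + 16 + 4 + 1 = 85
Value: -85



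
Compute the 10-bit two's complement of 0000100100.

Original: 0000100100
Step 1 - Invert all bits: 1111011011
Step 2 - Add 1: 1111011100
Verification: 0000100100 + 1111011100 = 10000000000; discarding the end carry (carry out of the top bit) leaves the 10-bit value 0000000000, as required for x + (-x)



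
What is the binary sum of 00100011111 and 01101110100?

Add column by column from the right: bit + bit + carry-in; write the sum mod 2, carry 1 when the sum is 2 or 3.
carry:  11011111000
        00100011111
+       01101110100
-------------------
       010010010011
(the carry out of the leftmost column, 0, becomes the leading bit)
Decimal check:
  00100011111 = 256 + 16 + 8 + 4 + 2 + 1 = 287
  01101110100 = 512 + 256 + 64 + 32 + 16 + 4 = 884
  287 + 884 = 1171, and 010010010011 = 1024 + 128 + 16 + 2 + 1 = 1171 ✓



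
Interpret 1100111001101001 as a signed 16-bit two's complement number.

Binary: 1100111001101001
Sign bit: 1 (negative)
Invert: 0011000110010110
Add 1:  0011000110010111
Magnitude: 0011000110010111 = 8192 + 4096 + 256 + 128 + 16 + 4 + 2 + 1 = 12695
Value: -12695



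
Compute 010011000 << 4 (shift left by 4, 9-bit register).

Original: 010011000 (decimal 152)
Shift left by 4 positions
Append 4 zeros on the right and drop the 4 high bits that overflow the 9-bit width
Result: 110000000 (decimal 384)
Equivalent: 152 << 4 = 152 × 2^4 = 2432, truncated to 9 bits = 384



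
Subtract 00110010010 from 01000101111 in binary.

Method 1 - Direct subtraction (column by column from the right: bit − bit − borrow-in; if negative, add 2 and borrow 1 from the next column):
borrow: 01100100000
        01000101111
-       00110010010
-------------------
        00010011101

Method 2 - Add two's complement:
Two's complement of 00110010010: invert → 11001101101, add 1 → 11001101110
  01000101111
+ 11001101110
-------------
 100010011101  (end carry out of the top bit = 1)
Discarding the end carry: 00010011101
Decimal check:
  01000101111 = 512 + 32 + 8 + 4 + 2 + 1 = 559
  00110010010 = 256 + 128 + 16 + 2 = 402
  559 - 402 = 157, and 00010011101 = 128 + 16 + 8 + 4 + 1 = 157 ✓



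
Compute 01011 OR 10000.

OR: 1 when either bit is 1
  01011
| 10000
-------
  11011
Decimal: 11 | 16 = 27



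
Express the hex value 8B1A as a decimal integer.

Expand by place value (powers of 16):
Digit values: B = 11, A = 10
8B1A = 8 × 16^3 + 11 × 16^2 + 1 × 16^1 + 10 × 16^0
= 8 × 4096 + 11 × 256 + 1 × 16 + 10 × 1
= 32768 + 2816 + 16 + 10
= 35610



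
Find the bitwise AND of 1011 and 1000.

AND: 1 only when both bits are 1
  1011
& 1000
------
  1000
Decimal: 11 & 8 = 8



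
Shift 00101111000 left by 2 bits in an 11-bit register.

Original: 00101111000 (decimal 376)
Shift left by 2 positions
Append 2 zeros on the right
Result: 10111100000 (decimal 1504)
Equivalent: 376 << 2 = 376 × 2^2 = 1504



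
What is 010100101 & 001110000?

AND: 1 only when both bits are 1
  010100101
& 001110000
-----------
  000100000
Decimal: 165 & 112 = 32



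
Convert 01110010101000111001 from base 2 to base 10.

Sum of powers of 2 for each 1-bit:
2^0 + 2^3 + 2^4 + 2^5 + 2^9 + 2^11 + 2^13 + 2^16 + 2^17 + 2^18
= 1 + 8 + 16 + 32 + 512 + 2048 + 8192 + 65536 + 131072 + 262144
= 469561



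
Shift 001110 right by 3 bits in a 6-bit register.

Original: 001110 (decimal 14)
Shift right by 3 positions
Drop the 3 low bits; fill with zeros on the left
Result: 000001 (decimal 1)
Equivalent: 14 >> 3 = 14 ÷ 2^3 = 1



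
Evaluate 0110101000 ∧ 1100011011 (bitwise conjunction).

AND: 1 only when both bits are 1
  0110101000
& 1100011011
------------
  0100001000
Decimal: 424 & 795 = 264



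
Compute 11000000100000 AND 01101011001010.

AND: 1 only when both bits are 1
  11000000100000
& 01101011001010
----------------
  01000000000000
Decimal: 12320 & 6858 = 4096



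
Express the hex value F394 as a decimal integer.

Expand by place value (powers of 16):
Digit values: F = 15
F394 = 15 × 16^3 + 3 × 16^2 + 9 × 16^1 + 4 × 16^0
= 15 × 4096 + 3 × 256 + 9 × 16 + 4 × 1
= 61440 + 768 + 144 + 4
= 62356



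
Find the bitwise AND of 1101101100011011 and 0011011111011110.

AND: 1 only when both bits are 1
  1101101100011011
& 0011011111011110
------------------
  0001001100011010
Decimal: 56091 & 14302 = 4890



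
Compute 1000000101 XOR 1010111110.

XOR: 1 when bits differ
  1000000101
^ 1010111110
------------
  0010111011
Decimal: 517 ^ 702 = 187



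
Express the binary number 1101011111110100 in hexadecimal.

Group into 4-bit nibbles from right:
  1101 = D
  0111 = 7
  1111 = F
  0100 = 4
Result: D7F4



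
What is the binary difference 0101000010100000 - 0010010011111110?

Method 1 - Direct subtraction (column by column from the right: bit − bit − borrow-in; if negative, add 2 and borrow 1 from the next column):
borrow: 0101111111111100
        0101000010100000
-       0010010011111110
------------------------
        0010101110100010

Method 2 - Add two's complement:
Two's complement of 0010010011111110: invert → 1101101100000001, add 1 → 1101101100000010
  0101000010100000
+ 1101101100000010
------------------
 10010101110100010  (end carry out of the top bit = 1)
Discarding the end carry: 0010101110100010
Decimal check:
  0101000010100000 = 16384 + 4096 + 128 + 32 = 20640
  0010010011111110 = 8192 + 1024 + 128 + 64 + 32 + 16 + 8 + 4 + 2 = 9470
  20640 - 9470 = 11170, and 0010101110100010 = 8192 + 2048 + 512 + 256 + 128 + 32 + 2 = 11170 ✓



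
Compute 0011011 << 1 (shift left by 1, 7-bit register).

Original: 0011011 (decimal 27)
Shift left by 1 position
Append 1 zero on the right
Result: 0110110 (decimal 54)
Equivalent: 27 << 1 = 27 × 2^1 = 54



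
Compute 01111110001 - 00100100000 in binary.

Method 1 - Direct subtraction (column by column from the right: bit − bit − borrow-in; if negative, add 2 and borrow 1 from the next column):
borrow: 00000000000
        01111110001
-       00100100000
-------------------
        01011010001

Method 2 - Add two's complement:
Two's complement of 00100100000: invert → 11011011111, add 1 → 11011100000
  01111110001
+ 11011100000
-------------
 101011010001  (end carry out of the top bit = 1)
Discarding the end carry: 01011010001
Decimal check:
  01111110001 = 512 + 256 + 128 + 64 + 32 + 16 + 1 = 1009
  00100100000 = 256 + 32 = 288
  1009 - 288 = 721, and 01011010001 = 512 + 128 + 64 + 16 + 1 = 721 ✓



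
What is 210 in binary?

Using repeated division by 2:
210 ÷ 2 = 105 remainder 0
105 ÷ 2 = 52 remainder 1
52 ÷ 2 = 26 remainder 0
26 ÷ 2 = 13 remainder 0
13 ÷ 2 = 6 remainder 1
6 ÷ 2 = 3 remainder 0
3 ÷ 2 = 1 remainder 1
1 ÷ 2 = 0 remainder 1
Reading remainders bottom to top: 11010010



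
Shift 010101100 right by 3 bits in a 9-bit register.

Original: 010101100 (decimal 172)
Shift right by 3 positions
Drop the 3 low bits; fill with zeros on the left
Result: 000010101 (decimal 21)
Equivalent: 172 >> 3 = 172 ÷ 2^3 = 21



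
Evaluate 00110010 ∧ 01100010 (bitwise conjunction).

AND: 1 only when both bits are 1
  00110010
& 01100010
----------
  00100010
Decimal: 50 & 98 = 34



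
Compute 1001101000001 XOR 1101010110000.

XOR: 1 when bits differ
  1001101000001
^ 1101010110000
---------------
  0100111110001
Decimal: 4929 ^ 6832 = 2545



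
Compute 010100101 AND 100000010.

AND: 1 only when both bits are 1
  010100101
& 100000010
-----------
  000000000
Decimal: 165 & 258 = 0



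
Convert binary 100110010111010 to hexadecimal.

Group into 4-bit nibbles from right:
  0100 = 4
  1100 = C
  1011 = B
  1010 = A
Result: 4CBA



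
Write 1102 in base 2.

Using repeated division by 2:
1102 ÷ 2 = 551 remainder 0
551 ÷ 2 = 275 remainder 1
275 ÷ 2 = 137 remainder 1
137 ÷ 2 = 68 remainder 1
68 ÷ 2 = 34 remainder 0
34 ÷ 2 = 17 remainder 0
17 ÷ 2 = 8 remainder 1
8 ÷ 2 = 4 remainder 0
4 ÷ 2 = 2 remainder 0
2 ÷ 2 = 1 remainder 0
1 ÷ 2 = 0 remainder 1
Reading remainders bottom to top: 10001001110



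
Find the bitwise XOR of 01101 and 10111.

XOR: 1 when bits differ
  01101
^ 10111
-------
  11010
Decimal: 13 ^ 23 = 26



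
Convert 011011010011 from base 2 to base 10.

Sum of powers of 2 for each 1-bit:
2^0 + 2^1 + 2^4 + 2^6 + 2^7 + 2^9 + 2^10
= 1 + 2 + 16 + 64 + 128 + 512 + 1024
= 1747



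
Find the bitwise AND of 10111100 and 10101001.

AND: 1 only when both bits are 1
  10111100
& 10101001
----------
  10101000
Decimal: 188 & 169 = 168



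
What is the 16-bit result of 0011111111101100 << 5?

Original: 0011111111101100 (decimal 16364)
Shift left by 5 positions
Append 5 zeros on the right and drop the 5 high bits that overflow the 16-bit width
Result: 1111110110000000 (decimal 64896)
Equivalent: 16364 << 5 = 16364 × 2^5 = 523648, truncated to 16 bits = 64896



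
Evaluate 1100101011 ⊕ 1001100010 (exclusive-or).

XOR: 1 when bits differ
  1100101011
^ 1001100010
------------
  0101001001
Decimal: 811 ^ 610 = 329



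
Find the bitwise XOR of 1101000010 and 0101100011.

XOR: 1 when bits differ
  1101000010
^ 0101100011
------------
  1000100001
Decimal: 834 ^ 355 = 545



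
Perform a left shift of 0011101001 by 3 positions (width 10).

Original: 0011101001 (decimal 233)
Shift left by 3 positions
Append 3 zeros on the right and drop the 3 high bits that overflow the 10-bit width
Result: 1101001000 (decimal 840)
Equivalent: 233 << 3 = 233 × 2^3 = 1864, truncated to 10 bits = 840



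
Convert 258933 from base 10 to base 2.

Using repeated division by 2:
258933 ÷ 2 = 129466 remainder 1
129466 ÷ 2 = 64733 remainder 0
64733 ÷ 2 = 32366 remainder 1
32366 ÷ 2 = 16183 remainder 0
16183 ÷ 2 = 8091 remainder 1
8091 ÷ 2 = 4045 remainder 1
4045 ÷ 2 = 2022 remainder 1
2022 ÷ 2 = 1011 remainder 0
1011 ÷ 2 = 505 remainder 1
505 ÷ 2 = 252 remainder 1
252 ÷ 2 = 126 remainder 0
126 ÷ 2 = 63 remainder 0
63 ÷ 2 = 31 remainder 1
31 ÷ 2 = 15 remainder 1
15 ÷ 2 = 7 remainder 1
7 ÷ 2 = 3 remainder 1
3 ÷ 2 = 1 remainder 1
1 ÷ 2 = 0 remainder 1
Reading remainders bottom to top: 111111001101110101



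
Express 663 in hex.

Using repeated division by 16 (digits 10–15 are A–F):
663 ÷ 16 = 41 remainder 7
41 ÷ 16 = 2 remainder 9
2 ÷ 16 = 0 remainder 2
Reading remainders bottom to top: 297



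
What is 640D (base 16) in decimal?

Expand by place value (powers of 16):
Digit values: D = 13
640D = 6 × 16^3 + 4 × 16^2 + 0 × 16^1 + 13 × 16^0
= 6 × 4096 + 4 × 256 + 0 × 16 + 13 × 1
= 24576 + 1024 + 0 + 13
= 25613



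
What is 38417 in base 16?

Using repeated division by 16 (digits 10–15 are A–F):
38417 ÷ 16 = 2401 remainder 1
2401 ÷ 16 = 150 remainder 1
150 ÷ 16 = 9 remainder 6
9 ÷ 16 = 0 remainder 9
Reading remainders bottom to top: 9611



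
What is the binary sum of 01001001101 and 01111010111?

Add column by column from the right: bit + bit + carry-in; write the sum mod 2, carry 1 when the sum is 2 or 3.
carry:  11110111110
        01001001101
+       01111010111
-------------------
       011000100100
(the carry out of the leftmost column, 0, becomes the leading bit)
Decimal check:
  01001001101 = 512 + 64 + 8 + 4 + 1 = 589
  01111010111 = 512 + 256 + 128 + 64 + 16 + 4 + 2 + 1 = 983
  589 + 983 = 1572, and 011000100100 = 1024 + 512 + 32 + 4 = 1572 ✓



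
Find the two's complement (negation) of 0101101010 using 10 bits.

Original: 0101101010
Step 1 - Invert all bits: 1010010101
Step 2 - Add 1: 1010010110
Verification: 0101101010 + 1010010110 = 10000000000; discarding the end carry (carry out of the top bit) leaves the 10-bit value 0000000000, as required for x + (-x)



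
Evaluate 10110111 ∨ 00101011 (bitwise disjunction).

OR: 1 when either bit is 1
  10110111
| 00101011
----------
  10111111
Decimal: 183 | 43 = 191



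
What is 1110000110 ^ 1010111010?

XOR: 1 when bits differ
  1110000110
^ 1010111010
------------
  0100111100
Decimal: 902 ^ 698 = 316



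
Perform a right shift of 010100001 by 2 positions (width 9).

Original: 010100001 (decimal 161)
Shift right by 2 positions
Drop the 2 low bits; fill with zeros on the left
Result: 000101000 (decimal 40)
Equivalent: 161 >> 2 = 161 ÷ 2^2 = 40



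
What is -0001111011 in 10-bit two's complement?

Original: 0001111011
Step 1 - Invert all bits: 1110000100
Step 2 - Add 1: 1110000101
Verification: 0001111011 + 1110000101 = 10000000000; discarding the end carry (carry out of the top bit) leaves the 10-bit value 0000000000, as required for x + (-x)



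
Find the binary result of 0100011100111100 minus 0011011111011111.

Method 1 - Direct subtraction (column by column from the right: bit − bit − borrow-in; if negative, add 2 and borrow 1 from the next column):
borrow: 0111111110111110
        0100011100111100
-       0011011111011111
------------------------
        0000111101011101

Method 2 - Add two's complement:
Two's complement of 0011011111011111: invert → 1100100000100000, add 1 → 1100100000100001
  0100011100111100
+ 1100100000100001
------------------
 10000111101011101  (end carry out of the top bit = 1)
Discarding the end carry: 0000111101011101
Decimal check:
  0100011100111100 = 16384 + 1024 + 512 + 256 + 32 + 16 + 8 + 4 = 18236
  0011011111011111 = 8192 + 4096 + 1024 + 512 + 256 + 128 + 64 + 16 + 8 + 4 + 2 + 1 = 14303
  18236 - 14303 = 3933, and 0000111101011101 = 2048 + 1024 + 512 + 256 + 64 + 16 + 8 + 4 + 1 = 3933 ✓



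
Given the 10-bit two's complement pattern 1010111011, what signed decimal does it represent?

Binary: 1010111011
Sign bit: 1 (negative)
Invert: 0101000100
Add 1:  0101000101
Magnitude: 0101000101 = 256 + 64 + 4 + 1 = 325
Value: -325



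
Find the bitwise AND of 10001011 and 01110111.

AND: 1 only when both bits are 1
  10001011
& 01110111
----------
  00000011
Decimal: 139 & 119 = 3



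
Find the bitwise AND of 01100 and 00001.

AND: 1 only when both bits are 1
  01100
& 00001
-------
  00000
Decimal: 12 & 1 = 0



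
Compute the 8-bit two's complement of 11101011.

Original (sign bit 1, negative): 11101011
Step 1 - Invert all bits: 00010100
Step 2 - Add 1: 00010101
Verification: 11101011 + 00010101 = 100000000; discarding the end carry (carry out of the top bit) leaves the 8-bit value 00000000, as required for x + (-x)



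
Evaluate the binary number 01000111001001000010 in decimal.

Sum of powers of 2 for each 1-bit:
2^1 + 2^6 + 2^9 + 2^12 + 2^13 + 2^14 + 2^18
= 2 + 64 + 512 + 4096 + 8192 + 16384 + 262144
= 291394



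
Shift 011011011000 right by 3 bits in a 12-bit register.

Original: 011011011000 (decimal 1752)
Shift right by 3 positions
Drop the 3 low bits; fill with zeros on the left
Result: 000011011011 (decimal 219)
Equivalent: 1752 >> 3 = 1752 ÷ 2^3 = 219



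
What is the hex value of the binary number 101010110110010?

Group into 4-bit nibbles from right:
  0101 = 5
  0101 = 5
  1011 = B
  0010 = 2
Result: 55B2



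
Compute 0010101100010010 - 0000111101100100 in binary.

Method 1 - Direct subtraction (column by column from the right: bit − bit − borrow-in; if negative, add 2 and borrow 1 from the next column):
borrow: 0011111111011000
        0010101100010010
-       0000111101100100
------------------------
        0001101110101110

Method 2 - Add two's complement:
Two's complement of 0000111101100100: invert → 1111000010011011, add 1 → 1111000010011100
  0010101100010010
+ 1111000010011100
------------------
 10001101110101110  (end carry out of the top bit = 1)
Discarding the end carry: 0001101110101110
Decimal check:
  0010101100010010 = 8192 + 2048 + 512 + 256 + 16 + 2 = 11026
  0000111101100100 = 2048 + 1024 + 512 + 256 + 64 + 32 + 4 = 3940
  11026 - 3940 = 7086, and 0001101110101110 = 4096 + 2048 + 512 + 256 + 128 + 32 + 8 + 4 + 2 = 7086 ✓



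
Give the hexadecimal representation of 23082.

Using repeated division by 16 (digits 10–15 are A–F):
23082 ÷ 16 = 1442 remainder 10 (A)
1442 ÷ 16 = 90 remainder 2
90 ÷ 16 = 5 remainder 10 (A)
5 ÷ 16 = 0 remainder 5
Reading remainders bottom to top: 5A2A

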